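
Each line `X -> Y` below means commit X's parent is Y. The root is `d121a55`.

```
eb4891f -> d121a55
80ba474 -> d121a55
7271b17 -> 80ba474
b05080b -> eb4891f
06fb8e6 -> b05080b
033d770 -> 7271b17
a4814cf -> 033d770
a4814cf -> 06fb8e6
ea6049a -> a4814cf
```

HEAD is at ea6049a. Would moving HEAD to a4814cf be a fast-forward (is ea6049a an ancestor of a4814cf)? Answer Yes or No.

A fast-forward from ea6049a to a4814cf is possible iff ea6049a is an ancestor of a4814cf.
Ancestors of a4814cf: {033d770, 06fb8e6, 7271b17, 80ba474, a4814cf, b05080b, d121a55, eb4891f}.
ea6049a is not among them, so fast-forward is not possible.

No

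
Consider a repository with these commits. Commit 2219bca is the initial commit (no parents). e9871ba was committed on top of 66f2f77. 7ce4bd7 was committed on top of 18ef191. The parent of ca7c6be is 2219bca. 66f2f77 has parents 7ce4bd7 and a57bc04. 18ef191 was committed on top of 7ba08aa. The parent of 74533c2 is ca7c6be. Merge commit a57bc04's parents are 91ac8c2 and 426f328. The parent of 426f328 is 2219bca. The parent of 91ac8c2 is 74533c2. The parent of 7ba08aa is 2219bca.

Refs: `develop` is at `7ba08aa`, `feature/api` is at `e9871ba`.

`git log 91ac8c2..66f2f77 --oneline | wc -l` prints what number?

Reachable from 66f2f77: {18ef191, 2219bca, 426f328, 66f2f77, 74533c2, 7ba08aa, 7ce4bd7, 91ac8c2, a57bc04, ca7c6be}.
Reachable from 91ac8c2: {2219bca, 74533c2, 91ac8c2, ca7c6be}.
In 66f2f77's history but not 91ac8c2's: {18ef191, 426f328, 66f2f77, 7ba08aa, 7ce4bd7, a57bc04} — 6 commits.

6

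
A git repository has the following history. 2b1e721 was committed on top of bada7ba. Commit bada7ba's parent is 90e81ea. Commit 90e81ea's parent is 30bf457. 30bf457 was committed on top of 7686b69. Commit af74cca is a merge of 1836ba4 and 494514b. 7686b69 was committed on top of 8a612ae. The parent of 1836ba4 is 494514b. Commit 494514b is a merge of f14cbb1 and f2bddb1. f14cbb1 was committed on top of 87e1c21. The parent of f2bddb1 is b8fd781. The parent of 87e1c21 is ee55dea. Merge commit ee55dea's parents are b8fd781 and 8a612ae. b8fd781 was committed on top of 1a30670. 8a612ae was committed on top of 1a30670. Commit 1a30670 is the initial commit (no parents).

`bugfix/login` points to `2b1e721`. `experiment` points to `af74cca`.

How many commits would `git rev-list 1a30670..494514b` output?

Reachable from 494514b: {1a30670, 494514b, 87e1c21, 8a612ae, b8fd781, ee55dea, f14cbb1, f2bddb1}.
Reachable from 1a30670: {1a30670}.
In 494514b's history but not 1a30670's: {494514b, 87e1c21, 8a612ae, b8fd781, ee55dea, f14cbb1, f2bddb1} — 7 commits.

7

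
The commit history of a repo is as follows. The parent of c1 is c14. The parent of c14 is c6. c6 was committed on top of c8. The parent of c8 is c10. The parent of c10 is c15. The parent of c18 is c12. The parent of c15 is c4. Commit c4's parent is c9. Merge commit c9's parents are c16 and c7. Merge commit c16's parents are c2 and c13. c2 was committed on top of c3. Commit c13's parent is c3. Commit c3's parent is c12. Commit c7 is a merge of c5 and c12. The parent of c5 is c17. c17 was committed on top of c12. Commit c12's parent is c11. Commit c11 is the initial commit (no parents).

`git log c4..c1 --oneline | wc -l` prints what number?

6

Reachable from c1: {c1, c10, c11, c12, c13, c14, c15, c16, c17, c2, c3, c4, c5, c6, c7, c8, c9}.
Reachable from c4: {c11, c12, c13, c16, c17, c2, c3, c4, c5, c7, c9}.
In c1's history but not c4's: {c1, c10, c14, c15, c6, c8} — 6 commits.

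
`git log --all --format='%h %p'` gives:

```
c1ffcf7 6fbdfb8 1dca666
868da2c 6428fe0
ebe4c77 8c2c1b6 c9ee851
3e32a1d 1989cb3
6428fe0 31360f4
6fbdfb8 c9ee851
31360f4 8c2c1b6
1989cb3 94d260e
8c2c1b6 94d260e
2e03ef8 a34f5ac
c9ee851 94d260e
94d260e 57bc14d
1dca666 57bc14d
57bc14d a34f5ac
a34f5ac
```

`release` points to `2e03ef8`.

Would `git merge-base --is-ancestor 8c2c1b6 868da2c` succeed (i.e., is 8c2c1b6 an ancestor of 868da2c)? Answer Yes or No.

Ancestors of 868da2c (commits reachable by following parents): {31360f4, 57bc14d, 6428fe0, 868da2c, 8c2c1b6, 94d260e, a34f5ac}.
8c2c1b6 is in that set, so it is an ancestor of 868da2c.

Yes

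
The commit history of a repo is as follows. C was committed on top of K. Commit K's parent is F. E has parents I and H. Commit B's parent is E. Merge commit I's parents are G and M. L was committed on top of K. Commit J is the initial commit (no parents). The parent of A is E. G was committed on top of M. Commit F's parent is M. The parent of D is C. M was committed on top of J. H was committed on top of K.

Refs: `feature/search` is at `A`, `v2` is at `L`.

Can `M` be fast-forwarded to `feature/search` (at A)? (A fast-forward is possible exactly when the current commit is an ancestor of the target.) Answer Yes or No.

A fast-forward from M to A is possible iff M is an ancestor of A.
Ancestors of A: {A, E, F, G, H, I, J, K, M}.
M is among them, so fast-forward is possible.

Yes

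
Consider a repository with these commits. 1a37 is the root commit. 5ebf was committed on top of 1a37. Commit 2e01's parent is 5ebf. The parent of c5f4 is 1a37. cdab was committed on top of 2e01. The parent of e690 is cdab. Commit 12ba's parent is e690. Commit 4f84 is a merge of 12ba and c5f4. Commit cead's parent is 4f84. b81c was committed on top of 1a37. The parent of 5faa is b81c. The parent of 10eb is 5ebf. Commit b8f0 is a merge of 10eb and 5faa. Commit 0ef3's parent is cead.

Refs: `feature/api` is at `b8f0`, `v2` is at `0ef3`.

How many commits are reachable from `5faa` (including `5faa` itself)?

Walking parent pointers from 5faa: reachable set = {1a37, 5faa, b81c}.
That is 3 commits.

3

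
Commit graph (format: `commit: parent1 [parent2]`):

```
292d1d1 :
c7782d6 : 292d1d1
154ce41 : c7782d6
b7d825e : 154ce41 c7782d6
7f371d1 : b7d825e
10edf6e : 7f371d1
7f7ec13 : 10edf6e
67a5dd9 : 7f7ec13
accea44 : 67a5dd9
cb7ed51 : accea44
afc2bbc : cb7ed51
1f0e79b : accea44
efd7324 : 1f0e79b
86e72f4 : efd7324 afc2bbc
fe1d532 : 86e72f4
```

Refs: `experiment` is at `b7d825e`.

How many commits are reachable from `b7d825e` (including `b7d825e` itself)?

4

Walking parent pointers from b7d825e: reachable set = {154ce41, 292d1d1, b7d825e, c7782d6}.
That is 4 commits.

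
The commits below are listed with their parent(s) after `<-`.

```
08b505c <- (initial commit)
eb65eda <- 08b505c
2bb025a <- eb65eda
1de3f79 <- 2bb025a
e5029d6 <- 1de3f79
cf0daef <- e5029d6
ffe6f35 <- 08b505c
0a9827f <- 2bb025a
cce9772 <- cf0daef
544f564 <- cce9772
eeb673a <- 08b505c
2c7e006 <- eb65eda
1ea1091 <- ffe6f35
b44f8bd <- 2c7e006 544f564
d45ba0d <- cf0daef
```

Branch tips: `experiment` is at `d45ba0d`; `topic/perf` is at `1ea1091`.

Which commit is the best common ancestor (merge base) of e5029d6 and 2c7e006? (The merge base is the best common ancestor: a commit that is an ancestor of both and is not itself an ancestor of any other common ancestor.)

eb65eda

Ancestors of e5029d6: {08b505c, 1de3f79, 2bb025a, e5029d6, eb65eda}.
Ancestors of 2c7e006: {08b505c, 2c7e006, eb65eda}.
Common ancestors: {08b505c, eb65eda}.
Among these, eb65eda is not an ancestor of any other common ancestor — it is the merge base.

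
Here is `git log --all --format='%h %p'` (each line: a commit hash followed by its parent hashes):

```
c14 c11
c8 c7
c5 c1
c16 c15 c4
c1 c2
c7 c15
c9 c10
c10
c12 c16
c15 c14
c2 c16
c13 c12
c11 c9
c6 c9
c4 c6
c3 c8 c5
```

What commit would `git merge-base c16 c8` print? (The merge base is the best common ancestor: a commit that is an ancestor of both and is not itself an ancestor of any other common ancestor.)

c15

Ancestors of c16: {c10, c11, c14, c15, c16, c4, c6, c9}.
Ancestors of c8: {c10, c11, c14, c15, c7, c8, c9}.
Common ancestors: {c10, c11, c14, c15, c9}.
Among these, c15 is not an ancestor of any other common ancestor — it is the merge base.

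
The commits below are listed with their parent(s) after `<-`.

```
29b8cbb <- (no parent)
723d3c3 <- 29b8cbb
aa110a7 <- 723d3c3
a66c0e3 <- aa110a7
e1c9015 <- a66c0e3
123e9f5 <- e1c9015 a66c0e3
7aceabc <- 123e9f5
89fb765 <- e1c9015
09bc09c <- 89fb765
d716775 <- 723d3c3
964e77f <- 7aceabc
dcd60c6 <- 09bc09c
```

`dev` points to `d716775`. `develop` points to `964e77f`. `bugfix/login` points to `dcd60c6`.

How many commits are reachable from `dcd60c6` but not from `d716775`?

Reachable from dcd60c6: {09bc09c, 29b8cbb, 723d3c3, 89fb765, a66c0e3, aa110a7, dcd60c6, e1c9015}.
Reachable from d716775: {29b8cbb, 723d3c3, d716775}.
In dcd60c6's history but not d716775's: {09bc09c, 89fb765, a66c0e3, aa110a7, dcd60c6, e1c9015} — 6 commits.

6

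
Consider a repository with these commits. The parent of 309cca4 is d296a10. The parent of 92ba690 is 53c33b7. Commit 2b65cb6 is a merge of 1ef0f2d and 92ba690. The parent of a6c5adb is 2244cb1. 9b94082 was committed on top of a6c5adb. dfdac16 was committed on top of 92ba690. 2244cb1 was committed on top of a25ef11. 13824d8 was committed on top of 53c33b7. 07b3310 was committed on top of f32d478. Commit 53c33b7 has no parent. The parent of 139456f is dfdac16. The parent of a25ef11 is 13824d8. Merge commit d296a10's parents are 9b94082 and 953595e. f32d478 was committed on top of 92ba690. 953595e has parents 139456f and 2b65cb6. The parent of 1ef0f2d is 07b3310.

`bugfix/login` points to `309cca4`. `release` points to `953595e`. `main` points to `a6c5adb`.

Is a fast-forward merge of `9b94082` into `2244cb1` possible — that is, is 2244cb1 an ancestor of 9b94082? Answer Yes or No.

A fast-forward from 2244cb1 to 9b94082 is possible iff 2244cb1 is an ancestor of 9b94082.
Ancestors of 9b94082: {13824d8, 2244cb1, 53c33b7, 9b94082, a25ef11, a6c5adb}.
2244cb1 is among them, so fast-forward is possible.

Yes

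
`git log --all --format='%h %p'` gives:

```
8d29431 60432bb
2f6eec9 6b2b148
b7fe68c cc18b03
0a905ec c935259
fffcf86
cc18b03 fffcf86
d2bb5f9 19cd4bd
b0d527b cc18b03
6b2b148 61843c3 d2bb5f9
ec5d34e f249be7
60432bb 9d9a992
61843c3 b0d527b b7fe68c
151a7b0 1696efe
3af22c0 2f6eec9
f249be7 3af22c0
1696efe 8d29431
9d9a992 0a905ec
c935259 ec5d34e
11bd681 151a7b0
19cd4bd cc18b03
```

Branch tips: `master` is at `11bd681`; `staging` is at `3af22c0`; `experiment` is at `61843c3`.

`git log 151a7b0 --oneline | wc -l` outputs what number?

Walking parent pointers from 151a7b0: reachable set = {0a905ec, 151a7b0, 1696efe, 19cd4bd, 2f6eec9, 3af22c0, 60432bb, 61843c3, 6b2b148, 8d29431, 9d9a992, b0d527b, b7fe68c, c935259, cc18b03, d2bb5f9, ec5d34e, f249be7, fffcf86}.
That is 19 commits.

19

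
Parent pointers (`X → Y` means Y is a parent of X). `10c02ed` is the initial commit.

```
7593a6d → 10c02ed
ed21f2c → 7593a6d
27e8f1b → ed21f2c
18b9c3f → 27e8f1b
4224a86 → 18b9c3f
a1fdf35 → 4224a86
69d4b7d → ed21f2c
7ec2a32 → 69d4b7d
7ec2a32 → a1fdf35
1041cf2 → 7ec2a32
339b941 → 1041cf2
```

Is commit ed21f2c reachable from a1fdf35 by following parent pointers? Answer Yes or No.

Ancestors of a1fdf35 (commits reachable by following parents): {10c02ed, 18b9c3f, 27e8f1b, 4224a86, 7593a6d, a1fdf35, ed21f2c}.
ed21f2c is in that set, so it is an ancestor of a1fdf35.

Yes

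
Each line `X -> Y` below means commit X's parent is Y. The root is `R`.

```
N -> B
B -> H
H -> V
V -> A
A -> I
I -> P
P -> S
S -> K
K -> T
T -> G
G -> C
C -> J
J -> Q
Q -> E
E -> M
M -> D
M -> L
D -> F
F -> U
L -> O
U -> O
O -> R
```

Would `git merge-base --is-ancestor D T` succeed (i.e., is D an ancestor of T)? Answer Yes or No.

Ancestors of T (commits reachable by following parents): {C, D, E, F, G, J, L, M, O, Q, R, T, U}.
D is in that set, so it is an ancestor of T.

Yes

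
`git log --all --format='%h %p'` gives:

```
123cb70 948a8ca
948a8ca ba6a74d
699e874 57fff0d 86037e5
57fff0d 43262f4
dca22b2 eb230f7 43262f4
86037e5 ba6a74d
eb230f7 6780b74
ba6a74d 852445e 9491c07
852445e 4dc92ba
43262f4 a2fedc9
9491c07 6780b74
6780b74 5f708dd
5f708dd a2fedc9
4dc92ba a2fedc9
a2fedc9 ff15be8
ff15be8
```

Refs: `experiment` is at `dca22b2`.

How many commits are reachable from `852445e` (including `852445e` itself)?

4

Walking parent pointers from 852445e: reachable set = {4dc92ba, 852445e, a2fedc9, ff15be8}.
That is 4 commits.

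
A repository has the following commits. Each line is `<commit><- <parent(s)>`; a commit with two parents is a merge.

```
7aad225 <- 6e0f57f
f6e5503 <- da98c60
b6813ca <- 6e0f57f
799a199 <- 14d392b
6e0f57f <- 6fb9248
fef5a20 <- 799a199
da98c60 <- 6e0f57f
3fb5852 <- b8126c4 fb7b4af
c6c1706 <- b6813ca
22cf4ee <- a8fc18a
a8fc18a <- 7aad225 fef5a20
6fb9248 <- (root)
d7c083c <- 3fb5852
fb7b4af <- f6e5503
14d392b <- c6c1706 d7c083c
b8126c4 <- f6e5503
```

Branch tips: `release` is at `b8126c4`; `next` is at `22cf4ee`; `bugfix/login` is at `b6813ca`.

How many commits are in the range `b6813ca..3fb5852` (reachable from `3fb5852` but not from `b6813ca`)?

5

Reachable from 3fb5852: {3fb5852, 6e0f57f, 6fb9248, b8126c4, da98c60, f6e5503, fb7b4af}.
Reachable from b6813ca: {6e0f57f, 6fb9248, b6813ca}.
In 3fb5852's history but not b6813ca's: {3fb5852, b8126c4, da98c60, f6e5503, fb7b4af} — 5 commits.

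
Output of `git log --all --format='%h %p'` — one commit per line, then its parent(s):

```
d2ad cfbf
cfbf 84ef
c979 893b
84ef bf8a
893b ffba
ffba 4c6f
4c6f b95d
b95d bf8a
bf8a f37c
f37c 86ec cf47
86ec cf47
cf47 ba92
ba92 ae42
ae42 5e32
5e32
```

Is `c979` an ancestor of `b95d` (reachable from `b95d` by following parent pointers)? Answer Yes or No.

Ancestors of b95d: {5e32, 86ec, ae42, b95d, ba92, bf8a, cf47, f37c}.
c979 is not in that set, so it is not an ancestor of b95d.

No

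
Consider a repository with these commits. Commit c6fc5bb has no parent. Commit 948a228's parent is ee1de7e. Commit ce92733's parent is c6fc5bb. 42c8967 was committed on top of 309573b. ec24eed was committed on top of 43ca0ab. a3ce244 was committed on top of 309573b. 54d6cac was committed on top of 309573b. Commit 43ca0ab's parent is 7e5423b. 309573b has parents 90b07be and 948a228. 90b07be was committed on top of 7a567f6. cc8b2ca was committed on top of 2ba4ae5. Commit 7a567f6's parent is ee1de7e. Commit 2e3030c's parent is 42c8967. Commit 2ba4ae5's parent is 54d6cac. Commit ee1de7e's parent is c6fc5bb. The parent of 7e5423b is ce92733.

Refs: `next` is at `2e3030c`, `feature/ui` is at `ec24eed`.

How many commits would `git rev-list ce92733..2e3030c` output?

Reachable from 2e3030c: {2e3030c, 309573b, 42c8967, 7a567f6, 90b07be, 948a228, c6fc5bb, ee1de7e}.
Reachable from ce92733: {c6fc5bb, ce92733}.
In 2e3030c's history but not ce92733's: {2e3030c, 309573b, 42c8967, 7a567f6, 90b07be, 948a228, ee1de7e} — 7 commits.

7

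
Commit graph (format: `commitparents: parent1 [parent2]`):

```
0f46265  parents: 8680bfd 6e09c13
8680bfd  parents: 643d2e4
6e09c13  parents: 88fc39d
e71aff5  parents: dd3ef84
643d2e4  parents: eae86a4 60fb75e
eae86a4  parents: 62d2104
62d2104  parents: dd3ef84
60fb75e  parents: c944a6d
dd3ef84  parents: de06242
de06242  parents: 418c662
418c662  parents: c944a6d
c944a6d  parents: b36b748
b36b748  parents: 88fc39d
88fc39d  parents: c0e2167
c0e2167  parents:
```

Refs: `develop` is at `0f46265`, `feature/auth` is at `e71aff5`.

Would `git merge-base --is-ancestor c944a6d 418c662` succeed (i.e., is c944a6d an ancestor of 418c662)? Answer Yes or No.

Ancestors of 418c662 (commits reachable by following parents): {418c662, 88fc39d, b36b748, c0e2167, c944a6d}.
c944a6d is in that set, so it is an ancestor of 418c662.

Yes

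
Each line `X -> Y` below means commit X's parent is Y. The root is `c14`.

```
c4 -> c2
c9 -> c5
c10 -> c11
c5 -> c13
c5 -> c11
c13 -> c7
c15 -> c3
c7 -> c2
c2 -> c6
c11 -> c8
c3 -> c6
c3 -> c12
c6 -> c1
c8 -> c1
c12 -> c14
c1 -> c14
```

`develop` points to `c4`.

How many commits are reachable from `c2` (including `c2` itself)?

Walking parent pointers from c2: reachable set = {c1, c14, c2, c6}.
That is 4 commits.

4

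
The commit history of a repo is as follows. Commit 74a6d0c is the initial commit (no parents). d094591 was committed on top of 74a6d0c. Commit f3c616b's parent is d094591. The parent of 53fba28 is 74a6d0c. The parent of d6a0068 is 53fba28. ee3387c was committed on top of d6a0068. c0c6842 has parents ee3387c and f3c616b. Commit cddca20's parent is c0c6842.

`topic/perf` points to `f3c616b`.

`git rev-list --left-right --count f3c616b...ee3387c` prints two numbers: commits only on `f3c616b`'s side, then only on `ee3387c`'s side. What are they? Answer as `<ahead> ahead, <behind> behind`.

2 ahead, 3 behind

Reachable from f3c616b: {74a6d0c, d094591, f3c616b}.
Reachable from ee3387c: {53fba28, 74a6d0c, d6a0068, ee3387c}.
Only in f3c616b's history (ahead): {d094591, f3c616b} — 2.
Only in ee3387c's history (behind): {53fba28, d6a0068, ee3387c} — 3.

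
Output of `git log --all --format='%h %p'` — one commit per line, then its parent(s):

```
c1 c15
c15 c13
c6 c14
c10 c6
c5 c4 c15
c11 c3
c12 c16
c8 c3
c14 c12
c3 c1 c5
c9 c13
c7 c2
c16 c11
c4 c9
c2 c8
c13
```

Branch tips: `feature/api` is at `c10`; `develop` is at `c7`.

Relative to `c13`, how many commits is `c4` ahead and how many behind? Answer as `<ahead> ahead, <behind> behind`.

2 ahead, 0 behind

Reachable from c4: {c13, c4, c9}.
Reachable from c13: {c13}.
Only in c4's history (ahead): {c4, c9} — 2.
Only in c13's history (behind): {} — 0.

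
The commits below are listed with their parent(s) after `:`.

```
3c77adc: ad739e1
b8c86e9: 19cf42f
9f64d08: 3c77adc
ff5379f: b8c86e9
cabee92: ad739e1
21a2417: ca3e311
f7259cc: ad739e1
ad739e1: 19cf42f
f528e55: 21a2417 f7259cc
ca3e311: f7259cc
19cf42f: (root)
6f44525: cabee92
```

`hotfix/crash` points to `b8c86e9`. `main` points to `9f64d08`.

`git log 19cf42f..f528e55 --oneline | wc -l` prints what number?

5

Reachable from f528e55: {19cf42f, 21a2417, ad739e1, ca3e311, f528e55, f7259cc}.
Reachable from 19cf42f: {19cf42f}.
In f528e55's history but not 19cf42f's: {21a2417, ad739e1, ca3e311, f528e55, f7259cc} — 5 commits.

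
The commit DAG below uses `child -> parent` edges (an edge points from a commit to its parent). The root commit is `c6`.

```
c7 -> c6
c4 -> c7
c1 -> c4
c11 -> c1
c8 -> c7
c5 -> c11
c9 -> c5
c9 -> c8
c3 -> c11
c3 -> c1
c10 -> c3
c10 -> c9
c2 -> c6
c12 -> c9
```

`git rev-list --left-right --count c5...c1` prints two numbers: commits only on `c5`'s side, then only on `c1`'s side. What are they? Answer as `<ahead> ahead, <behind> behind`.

2 ahead, 0 behind

Reachable from c5: {c1, c11, c4, c5, c6, c7}.
Reachable from c1: {c1, c4, c6, c7}.
Only in c5's history (ahead): {c11, c5} — 2.
Only in c1's history (behind): {} — 0.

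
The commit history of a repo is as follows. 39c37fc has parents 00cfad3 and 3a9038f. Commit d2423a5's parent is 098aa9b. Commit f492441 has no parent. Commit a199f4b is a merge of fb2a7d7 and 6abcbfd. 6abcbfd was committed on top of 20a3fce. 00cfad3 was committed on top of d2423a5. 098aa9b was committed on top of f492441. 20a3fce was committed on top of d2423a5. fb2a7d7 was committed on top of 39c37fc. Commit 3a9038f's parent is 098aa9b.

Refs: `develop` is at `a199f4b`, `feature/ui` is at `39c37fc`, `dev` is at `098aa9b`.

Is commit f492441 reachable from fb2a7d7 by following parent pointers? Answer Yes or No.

Ancestors of fb2a7d7 (commits reachable by following parents): {00cfad3, 098aa9b, 39c37fc, 3a9038f, d2423a5, f492441, fb2a7d7}.
f492441 is in that set, so it is an ancestor of fb2a7d7.

Yes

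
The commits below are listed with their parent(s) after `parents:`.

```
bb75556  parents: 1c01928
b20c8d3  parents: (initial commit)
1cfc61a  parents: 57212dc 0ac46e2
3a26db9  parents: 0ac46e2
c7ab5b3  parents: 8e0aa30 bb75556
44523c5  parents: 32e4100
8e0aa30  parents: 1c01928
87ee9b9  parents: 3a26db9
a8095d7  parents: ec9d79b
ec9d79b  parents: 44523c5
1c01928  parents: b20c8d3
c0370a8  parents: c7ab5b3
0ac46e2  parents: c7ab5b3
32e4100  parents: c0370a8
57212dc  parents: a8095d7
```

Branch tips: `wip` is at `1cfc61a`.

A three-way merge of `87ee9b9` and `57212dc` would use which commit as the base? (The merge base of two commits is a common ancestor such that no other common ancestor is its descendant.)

Ancestors of 87ee9b9: {0ac46e2, 1c01928, 3a26db9, 87ee9b9, 8e0aa30, b20c8d3, bb75556, c7ab5b3}.
Ancestors of 57212dc: {1c01928, 32e4100, 44523c5, 57212dc, 8e0aa30, a8095d7, b20c8d3, bb75556, c0370a8, c7ab5b3, ec9d79b}.
Common ancestors: {1c01928, 8e0aa30, b20c8d3, bb75556, c7ab5b3}.
Among these, c7ab5b3 is not an ancestor of any other common ancestor — it is the merge base.

c7ab5b3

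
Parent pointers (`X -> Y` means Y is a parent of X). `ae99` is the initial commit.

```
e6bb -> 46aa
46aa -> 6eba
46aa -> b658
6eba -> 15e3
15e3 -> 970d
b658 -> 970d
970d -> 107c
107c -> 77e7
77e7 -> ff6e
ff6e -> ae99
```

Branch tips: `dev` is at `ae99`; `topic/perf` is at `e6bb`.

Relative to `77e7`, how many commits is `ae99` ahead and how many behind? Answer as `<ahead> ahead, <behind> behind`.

Reachable from ae99: {ae99}.
Reachable from 77e7: {77e7, ae99, ff6e}.
Only in ae99's history (ahead): {} — 0.
Only in 77e7's history (behind): {77e7, ff6e} — 2.

0 ahead, 2 behind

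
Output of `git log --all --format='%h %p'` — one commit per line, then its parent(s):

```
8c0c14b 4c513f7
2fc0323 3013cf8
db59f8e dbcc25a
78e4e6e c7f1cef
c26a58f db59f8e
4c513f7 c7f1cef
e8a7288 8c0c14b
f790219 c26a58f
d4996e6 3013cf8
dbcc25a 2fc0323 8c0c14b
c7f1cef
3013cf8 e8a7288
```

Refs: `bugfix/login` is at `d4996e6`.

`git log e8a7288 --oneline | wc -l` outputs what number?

Walking parent pointers from e8a7288: reachable set = {4c513f7, 8c0c14b, c7f1cef, e8a7288}.
That is 4 commits.

4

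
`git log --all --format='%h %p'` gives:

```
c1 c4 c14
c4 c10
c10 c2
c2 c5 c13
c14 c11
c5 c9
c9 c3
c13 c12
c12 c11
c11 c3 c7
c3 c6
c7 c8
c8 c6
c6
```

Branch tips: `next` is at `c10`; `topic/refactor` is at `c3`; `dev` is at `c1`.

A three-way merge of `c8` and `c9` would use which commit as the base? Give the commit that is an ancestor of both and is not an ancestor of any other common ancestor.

c6

Ancestors of c8: {c6, c8}.
Ancestors of c9: {c3, c6, c9}.
Common ancestors: {c6}.
The only common ancestor is c6, so it is the merge base.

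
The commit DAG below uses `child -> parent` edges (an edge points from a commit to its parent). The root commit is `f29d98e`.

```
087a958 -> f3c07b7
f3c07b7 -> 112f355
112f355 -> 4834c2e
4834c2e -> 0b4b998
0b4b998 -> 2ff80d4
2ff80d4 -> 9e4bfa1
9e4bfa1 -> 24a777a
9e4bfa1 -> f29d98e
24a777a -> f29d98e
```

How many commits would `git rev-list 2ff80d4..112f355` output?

3

Reachable from 112f355: {0b4b998, 112f355, 24a777a, 2ff80d4, 4834c2e, 9e4bfa1, f29d98e}.
Reachable from 2ff80d4: {24a777a, 2ff80d4, 9e4bfa1, f29d98e}.
In 112f355's history but not 2ff80d4's: {0b4b998, 112f355, 4834c2e} — 3 commits.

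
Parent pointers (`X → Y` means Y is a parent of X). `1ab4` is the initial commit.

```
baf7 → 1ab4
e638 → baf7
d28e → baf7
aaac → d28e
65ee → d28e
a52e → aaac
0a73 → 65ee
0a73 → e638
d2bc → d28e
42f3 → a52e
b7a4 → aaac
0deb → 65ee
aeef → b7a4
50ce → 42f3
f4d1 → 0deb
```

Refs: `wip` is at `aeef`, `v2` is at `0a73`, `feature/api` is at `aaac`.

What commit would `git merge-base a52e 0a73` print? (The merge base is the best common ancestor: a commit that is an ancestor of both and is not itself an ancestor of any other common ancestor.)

Ancestors of a52e: {1ab4, a52e, aaac, baf7, d28e}.
Ancestors of 0a73: {0a73, 1ab4, 65ee, baf7, d28e, e638}.
Common ancestors: {1ab4, baf7, d28e}.
Among these, d28e is not an ancestor of any other common ancestor — it is the merge base.

d28e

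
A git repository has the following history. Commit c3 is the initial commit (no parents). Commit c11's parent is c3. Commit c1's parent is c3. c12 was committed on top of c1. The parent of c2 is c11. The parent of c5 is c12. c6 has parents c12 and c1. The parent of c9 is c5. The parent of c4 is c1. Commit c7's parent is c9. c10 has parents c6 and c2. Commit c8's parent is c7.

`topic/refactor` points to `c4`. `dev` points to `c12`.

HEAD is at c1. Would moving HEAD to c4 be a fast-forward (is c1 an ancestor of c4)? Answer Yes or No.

Yes

A fast-forward from c1 to c4 is possible iff c1 is an ancestor of c4.
Ancestors of c4: {c1, c3, c4}.
c1 is among them, so fast-forward is possible.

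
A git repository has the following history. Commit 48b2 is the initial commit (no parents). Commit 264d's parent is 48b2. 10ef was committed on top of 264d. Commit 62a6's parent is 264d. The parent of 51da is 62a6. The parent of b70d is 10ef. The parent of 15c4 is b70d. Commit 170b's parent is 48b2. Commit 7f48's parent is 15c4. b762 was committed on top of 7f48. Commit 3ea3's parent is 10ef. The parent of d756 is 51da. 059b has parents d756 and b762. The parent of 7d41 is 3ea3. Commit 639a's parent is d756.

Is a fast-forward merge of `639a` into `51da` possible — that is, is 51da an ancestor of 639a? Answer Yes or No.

Yes

A fast-forward from 51da to 639a is possible iff 51da is an ancestor of 639a.
Ancestors of 639a: {264d, 48b2, 51da, 62a6, 639a, d756}.
51da is among them, so fast-forward is possible.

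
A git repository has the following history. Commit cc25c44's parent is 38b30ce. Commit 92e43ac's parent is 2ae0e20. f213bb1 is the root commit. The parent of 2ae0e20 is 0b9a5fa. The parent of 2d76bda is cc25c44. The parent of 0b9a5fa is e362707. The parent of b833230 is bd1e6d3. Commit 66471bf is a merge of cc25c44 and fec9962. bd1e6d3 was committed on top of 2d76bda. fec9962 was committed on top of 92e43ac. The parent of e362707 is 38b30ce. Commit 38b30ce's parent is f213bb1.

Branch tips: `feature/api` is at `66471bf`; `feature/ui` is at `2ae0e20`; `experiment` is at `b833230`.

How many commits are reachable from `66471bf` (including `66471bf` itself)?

Walking parent pointers from 66471bf: reachable set = {0b9a5fa, 2ae0e20, 38b30ce, 66471bf, 92e43ac, cc25c44, e362707, f213bb1, fec9962}.
That is 9 commits.

9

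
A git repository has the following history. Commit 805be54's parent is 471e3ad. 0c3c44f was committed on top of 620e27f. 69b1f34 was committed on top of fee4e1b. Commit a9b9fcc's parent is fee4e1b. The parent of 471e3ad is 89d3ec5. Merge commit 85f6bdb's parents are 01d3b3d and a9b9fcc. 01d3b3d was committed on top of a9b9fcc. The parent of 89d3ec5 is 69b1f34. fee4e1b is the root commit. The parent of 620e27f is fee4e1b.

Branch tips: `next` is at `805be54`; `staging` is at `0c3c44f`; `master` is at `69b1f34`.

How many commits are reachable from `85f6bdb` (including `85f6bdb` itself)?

4

Walking parent pointers from 85f6bdb: reachable set = {01d3b3d, 85f6bdb, a9b9fcc, fee4e1b}.
That is 4 commits.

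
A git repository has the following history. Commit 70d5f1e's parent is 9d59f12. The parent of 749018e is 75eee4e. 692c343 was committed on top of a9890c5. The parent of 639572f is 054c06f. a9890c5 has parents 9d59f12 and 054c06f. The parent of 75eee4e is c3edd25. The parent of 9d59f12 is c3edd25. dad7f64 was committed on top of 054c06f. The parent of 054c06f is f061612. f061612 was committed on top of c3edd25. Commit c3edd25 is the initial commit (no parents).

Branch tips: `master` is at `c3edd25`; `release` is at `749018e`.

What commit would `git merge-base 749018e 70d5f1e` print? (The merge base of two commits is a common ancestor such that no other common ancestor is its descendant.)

Ancestors of 749018e: {749018e, 75eee4e, c3edd25}.
Ancestors of 70d5f1e: {70d5f1e, 9d59f12, c3edd25}.
Common ancestors: {c3edd25}.
The only common ancestor is c3edd25, so it is the merge base.

c3edd25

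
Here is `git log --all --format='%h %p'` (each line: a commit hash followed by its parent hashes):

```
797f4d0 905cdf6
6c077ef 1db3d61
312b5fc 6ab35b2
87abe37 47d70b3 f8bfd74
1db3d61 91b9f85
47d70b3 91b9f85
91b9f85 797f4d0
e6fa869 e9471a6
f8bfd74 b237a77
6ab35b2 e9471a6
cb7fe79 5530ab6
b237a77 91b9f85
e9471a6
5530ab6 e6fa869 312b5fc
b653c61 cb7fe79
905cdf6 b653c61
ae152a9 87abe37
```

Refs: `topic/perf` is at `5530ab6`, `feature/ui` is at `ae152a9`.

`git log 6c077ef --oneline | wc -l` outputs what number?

12

Walking parent pointers from 6c077ef: reachable set = {1db3d61, 312b5fc, 5530ab6, 6ab35b2, 6c077ef, 797f4d0, 905cdf6, 91b9f85, b653c61, cb7fe79, e6fa869, e9471a6}.
That is 12 commits.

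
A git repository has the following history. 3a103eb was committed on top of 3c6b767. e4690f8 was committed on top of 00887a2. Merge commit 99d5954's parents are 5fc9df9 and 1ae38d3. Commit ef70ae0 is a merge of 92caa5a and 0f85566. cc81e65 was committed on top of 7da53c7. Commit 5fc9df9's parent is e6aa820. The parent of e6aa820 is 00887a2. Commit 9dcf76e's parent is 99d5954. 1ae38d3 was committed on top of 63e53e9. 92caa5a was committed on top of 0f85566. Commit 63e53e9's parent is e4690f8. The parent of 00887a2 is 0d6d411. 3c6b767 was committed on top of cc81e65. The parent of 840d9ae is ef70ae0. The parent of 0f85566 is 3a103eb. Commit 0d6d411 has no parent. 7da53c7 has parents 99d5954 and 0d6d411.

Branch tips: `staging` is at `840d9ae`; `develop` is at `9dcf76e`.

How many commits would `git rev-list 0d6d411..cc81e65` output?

Reachable from cc81e65: {00887a2, 0d6d411, 1ae38d3, 5fc9df9, 63e53e9, 7da53c7, 99d5954, cc81e65, e4690f8, e6aa820}.
Reachable from 0d6d411: {0d6d411}.
In cc81e65's history but not 0d6d411's: {00887a2, 1ae38d3, 5fc9df9, 63e53e9, 7da53c7, 99d5954, cc81e65, e4690f8, e6aa820} — 9 commits.

9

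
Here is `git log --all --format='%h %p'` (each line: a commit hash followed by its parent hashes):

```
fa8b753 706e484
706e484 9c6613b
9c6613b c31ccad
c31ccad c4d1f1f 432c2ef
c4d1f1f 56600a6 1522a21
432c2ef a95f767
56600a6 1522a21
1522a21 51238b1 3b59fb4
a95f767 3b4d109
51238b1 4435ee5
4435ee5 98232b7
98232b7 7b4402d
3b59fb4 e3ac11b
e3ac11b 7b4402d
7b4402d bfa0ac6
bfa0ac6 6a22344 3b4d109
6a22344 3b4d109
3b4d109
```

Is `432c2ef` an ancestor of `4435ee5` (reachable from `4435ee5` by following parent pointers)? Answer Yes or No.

Ancestors of 4435ee5: {3b4d109, 4435ee5, 6a22344, 7b4402d, 98232b7, bfa0ac6}.
432c2ef is not in that set, so it is not an ancestor of 4435ee5.

No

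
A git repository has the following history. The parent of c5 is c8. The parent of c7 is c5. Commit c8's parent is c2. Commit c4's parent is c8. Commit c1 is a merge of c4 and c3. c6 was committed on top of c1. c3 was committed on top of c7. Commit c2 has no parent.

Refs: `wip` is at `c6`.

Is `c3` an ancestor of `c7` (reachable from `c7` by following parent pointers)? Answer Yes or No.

Ancestors of c7: {c2, c5, c7, c8}.
c3 is not in that set, so it is not an ancestor of c7.

No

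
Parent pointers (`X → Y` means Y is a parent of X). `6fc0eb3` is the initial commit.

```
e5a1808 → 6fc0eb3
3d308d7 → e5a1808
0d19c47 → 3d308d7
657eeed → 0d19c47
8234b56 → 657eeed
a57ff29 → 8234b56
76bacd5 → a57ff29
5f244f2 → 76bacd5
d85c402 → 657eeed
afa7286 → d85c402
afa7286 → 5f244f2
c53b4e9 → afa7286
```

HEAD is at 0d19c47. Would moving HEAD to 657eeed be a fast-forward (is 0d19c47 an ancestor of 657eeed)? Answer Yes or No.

A fast-forward from 0d19c47 to 657eeed is possible iff 0d19c47 is an ancestor of 657eeed.
Ancestors of 657eeed: {0d19c47, 3d308d7, 657eeed, 6fc0eb3, e5a1808}.
0d19c47 is among them, so fast-forward is possible.

Yes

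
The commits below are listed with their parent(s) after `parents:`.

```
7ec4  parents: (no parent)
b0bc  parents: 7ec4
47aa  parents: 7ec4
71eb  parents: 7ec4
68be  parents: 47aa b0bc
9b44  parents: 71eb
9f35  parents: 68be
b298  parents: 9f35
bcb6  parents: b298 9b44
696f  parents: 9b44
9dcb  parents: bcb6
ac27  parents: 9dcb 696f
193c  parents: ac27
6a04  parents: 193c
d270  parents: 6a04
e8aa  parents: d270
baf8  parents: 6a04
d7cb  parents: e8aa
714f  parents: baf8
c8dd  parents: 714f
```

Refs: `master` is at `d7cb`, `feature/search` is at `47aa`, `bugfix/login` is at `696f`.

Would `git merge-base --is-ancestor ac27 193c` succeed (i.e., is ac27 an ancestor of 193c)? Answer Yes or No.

Ancestors of 193c (commits reachable by following parents): {193c, 47aa, 68be, 696f, 71eb, 7ec4, 9b44, 9dcb, 9f35, ac27, b0bc, b298, bcb6}.
ac27 is in that set, so it is an ancestor of 193c.

Yes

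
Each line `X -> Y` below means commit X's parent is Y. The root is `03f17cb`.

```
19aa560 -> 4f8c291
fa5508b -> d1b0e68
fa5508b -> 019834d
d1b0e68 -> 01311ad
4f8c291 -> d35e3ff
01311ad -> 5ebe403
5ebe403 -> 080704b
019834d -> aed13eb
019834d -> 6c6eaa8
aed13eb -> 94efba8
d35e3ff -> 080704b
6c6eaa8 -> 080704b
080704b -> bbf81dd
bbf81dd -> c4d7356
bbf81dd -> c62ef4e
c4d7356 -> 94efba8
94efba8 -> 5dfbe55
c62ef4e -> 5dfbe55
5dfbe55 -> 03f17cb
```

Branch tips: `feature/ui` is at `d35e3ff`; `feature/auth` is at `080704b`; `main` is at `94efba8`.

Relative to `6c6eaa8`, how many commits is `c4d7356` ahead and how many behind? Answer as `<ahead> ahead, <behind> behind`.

Reachable from c4d7356: {03f17cb, 5dfbe55, 94efba8, c4d7356}.
Reachable from 6c6eaa8: {03f17cb, 080704b, 5dfbe55, 6c6eaa8, 94efba8, bbf81dd, c4d7356, c62ef4e}.
Only in c4d7356's history (ahead): {} — 0.
Only in 6c6eaa8's history (behind): {080704b, 6c6eaa8, bbf81dd, c62ef4e} — 4.

0 ahead, 4 behind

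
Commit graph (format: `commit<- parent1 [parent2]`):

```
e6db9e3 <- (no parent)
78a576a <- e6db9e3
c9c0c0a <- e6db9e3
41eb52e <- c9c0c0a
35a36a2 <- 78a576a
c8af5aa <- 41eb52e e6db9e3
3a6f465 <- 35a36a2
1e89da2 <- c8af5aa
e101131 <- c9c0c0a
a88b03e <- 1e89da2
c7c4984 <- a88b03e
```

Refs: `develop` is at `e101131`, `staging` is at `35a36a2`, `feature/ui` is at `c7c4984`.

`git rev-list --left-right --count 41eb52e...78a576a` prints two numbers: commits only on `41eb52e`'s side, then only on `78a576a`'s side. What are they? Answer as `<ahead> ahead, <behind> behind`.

2 ahead, 1 behind

Reachable from 41eb52e: {41eb52e, c9c0c0a, e6db9e3}.
Reachable from 78a576a: {78a576a, e6db9e3}.
Only in 41eb52e's history (ahead): {41eb52e, c9c0c0a} — 2.
Only in 78a576a's history (behind): {78a576a} — 1.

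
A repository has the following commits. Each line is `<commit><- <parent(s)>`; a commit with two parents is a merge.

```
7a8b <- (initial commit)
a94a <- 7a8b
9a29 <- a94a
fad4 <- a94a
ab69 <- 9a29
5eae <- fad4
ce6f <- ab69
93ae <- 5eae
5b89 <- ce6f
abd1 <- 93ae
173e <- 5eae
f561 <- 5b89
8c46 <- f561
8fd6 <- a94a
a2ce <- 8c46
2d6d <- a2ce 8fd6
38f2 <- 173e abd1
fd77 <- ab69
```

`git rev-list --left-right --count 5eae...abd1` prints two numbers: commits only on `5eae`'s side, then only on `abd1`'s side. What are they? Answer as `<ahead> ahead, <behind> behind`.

Reachable from 5eae: {5eae, 7a8b, a94a, fad4}.
Reachable from abd1: {5eae, 7a8b, 93ae, a94a, abd1, fad4}.
Only in 5eae's history (ahead): {} — 0.
Only in abd1's history (behind): {93ae, abd1} — 2.

0 ahead, 2 behind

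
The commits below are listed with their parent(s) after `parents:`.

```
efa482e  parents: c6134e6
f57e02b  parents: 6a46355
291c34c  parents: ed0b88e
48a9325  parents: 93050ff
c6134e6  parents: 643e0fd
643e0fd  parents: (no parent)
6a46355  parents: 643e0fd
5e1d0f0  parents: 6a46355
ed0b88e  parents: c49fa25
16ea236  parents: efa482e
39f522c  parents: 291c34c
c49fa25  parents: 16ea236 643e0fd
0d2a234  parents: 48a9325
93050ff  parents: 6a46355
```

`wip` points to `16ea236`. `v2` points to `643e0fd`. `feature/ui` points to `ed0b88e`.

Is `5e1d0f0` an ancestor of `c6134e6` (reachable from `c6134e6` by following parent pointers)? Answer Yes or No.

No

Ancestors of c6134e6: {643e0fd, c6134e6}.
5e1d0f0 is not in that set, so it is not an ancestor of c6134e6.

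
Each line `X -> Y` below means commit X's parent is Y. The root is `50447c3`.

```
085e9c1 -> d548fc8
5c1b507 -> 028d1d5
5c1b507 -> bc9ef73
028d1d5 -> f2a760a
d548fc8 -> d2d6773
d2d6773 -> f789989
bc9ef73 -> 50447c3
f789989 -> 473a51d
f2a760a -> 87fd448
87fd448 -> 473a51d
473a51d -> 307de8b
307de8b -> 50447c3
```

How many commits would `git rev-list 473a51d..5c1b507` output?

Reachable from 5c1b507: {028d1d5, 307de8b, 473a51d, 50447c3, 5c1b507, 87fd448, bc9ef73, f2a760a}.
Reachable from 473a51d: {307de8b, 473a51d, 50447c3}.
In 5c1b507's history but not 473a51d's: {028d1d5, 5c1b507, 87fd448, bc9ef73, f2a760a} — 5 commits.

5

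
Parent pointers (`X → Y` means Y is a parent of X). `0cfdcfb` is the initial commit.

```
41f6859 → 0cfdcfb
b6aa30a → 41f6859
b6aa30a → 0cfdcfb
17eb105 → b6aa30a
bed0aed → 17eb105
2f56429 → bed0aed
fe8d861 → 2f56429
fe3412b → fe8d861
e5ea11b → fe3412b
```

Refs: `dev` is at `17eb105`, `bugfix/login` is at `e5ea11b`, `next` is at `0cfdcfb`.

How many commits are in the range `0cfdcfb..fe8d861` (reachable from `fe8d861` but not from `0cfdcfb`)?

6

Reachable from fe8d861: {0cfdcfb, 17eb105, 2f56429, 41f6859, b6aa30a, bed0aed, fe8d861}.
Reachable from 0cfdcfb: {0cfdcfb}.
In fe8d861's history but not 0cfdcfb's: {17eb105, 2f56429, 41f6859, b6aa30a, bed0aed, fe8d861} — 6 commits.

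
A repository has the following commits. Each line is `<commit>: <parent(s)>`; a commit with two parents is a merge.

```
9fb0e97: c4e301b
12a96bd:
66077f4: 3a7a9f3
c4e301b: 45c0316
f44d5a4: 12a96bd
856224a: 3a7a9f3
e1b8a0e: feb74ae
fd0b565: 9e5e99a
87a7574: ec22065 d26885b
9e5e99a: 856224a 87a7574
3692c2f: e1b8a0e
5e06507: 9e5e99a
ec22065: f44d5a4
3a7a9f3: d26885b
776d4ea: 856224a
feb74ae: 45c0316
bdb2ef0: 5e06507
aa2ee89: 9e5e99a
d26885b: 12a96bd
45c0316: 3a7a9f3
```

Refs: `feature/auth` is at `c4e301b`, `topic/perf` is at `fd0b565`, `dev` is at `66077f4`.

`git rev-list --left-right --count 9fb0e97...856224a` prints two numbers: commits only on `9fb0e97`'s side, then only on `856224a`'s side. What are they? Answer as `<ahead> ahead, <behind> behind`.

Reachable from 9fb0e97: {12a96bd, 3a7a9f3, 45c0316, 9fb0e97, c4e301b, d26885b}.
Reachable from 856224a: {12a96bd, 3a7a9f3, 856224a, d26885b}.
Only in 9fb0e97's history (ahead): {45c0316, 9fb0e97, c4e301b} — 3.
Only in 856224a's history (behind): {856224a} — 1.

3 ahead, 1 behind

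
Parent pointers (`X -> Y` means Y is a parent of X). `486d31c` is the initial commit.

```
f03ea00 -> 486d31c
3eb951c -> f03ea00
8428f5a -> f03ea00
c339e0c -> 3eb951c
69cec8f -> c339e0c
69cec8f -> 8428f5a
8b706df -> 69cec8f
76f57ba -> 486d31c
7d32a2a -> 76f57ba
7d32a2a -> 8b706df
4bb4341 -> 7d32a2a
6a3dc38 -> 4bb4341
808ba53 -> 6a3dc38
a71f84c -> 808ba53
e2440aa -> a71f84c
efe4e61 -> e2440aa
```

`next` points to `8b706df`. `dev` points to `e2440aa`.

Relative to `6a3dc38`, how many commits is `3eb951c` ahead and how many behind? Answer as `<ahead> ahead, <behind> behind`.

0 ahead, 8 behind

Reachable from 3eb951c: {3eb951c, 486d31c, f03ea00}.
Reachable from 6a3dc38: {3eb951c, 486d31c, 4bb4341, 69cec8f, 6a3dc38, 76f57ba, 7d32a2a, 8428f5a, 8b706df, c339e0c, f03ea00}.
Only in 3eb951c's history (ahead): {} — 0.
Only in 6a3dc38's history (behind): {4bb4341, 69cec8f, 6a3dc38, 76f57ba, 7d32a2a, 8428f5a, 8b706df, c339e0c} — 8.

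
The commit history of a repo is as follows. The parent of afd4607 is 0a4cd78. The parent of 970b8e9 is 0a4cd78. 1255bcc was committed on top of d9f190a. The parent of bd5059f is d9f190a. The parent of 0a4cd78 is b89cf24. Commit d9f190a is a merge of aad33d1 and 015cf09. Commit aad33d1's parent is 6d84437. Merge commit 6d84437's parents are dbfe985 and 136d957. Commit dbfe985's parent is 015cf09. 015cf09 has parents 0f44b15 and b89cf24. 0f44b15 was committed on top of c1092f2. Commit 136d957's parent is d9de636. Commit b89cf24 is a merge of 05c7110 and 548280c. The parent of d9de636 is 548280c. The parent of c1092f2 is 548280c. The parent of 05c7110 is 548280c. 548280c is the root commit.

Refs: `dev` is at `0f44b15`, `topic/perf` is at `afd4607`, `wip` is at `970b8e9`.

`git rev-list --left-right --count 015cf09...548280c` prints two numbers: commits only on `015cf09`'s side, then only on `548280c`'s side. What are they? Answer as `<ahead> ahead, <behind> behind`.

Reachable from 015cf09: {015cf09, 05c7110, 0f44b15, 548280c, b89cf24, c1092f2}.
Reachable from 548280c: {548280c}.
Only in 015cf09's history (ahead): {015cf09, 05c7110, 0f44b15, b89cf24, c1092f2} — 5.
Only in 548280c's history (behind): {} — 0.

5 ahead, 0 behind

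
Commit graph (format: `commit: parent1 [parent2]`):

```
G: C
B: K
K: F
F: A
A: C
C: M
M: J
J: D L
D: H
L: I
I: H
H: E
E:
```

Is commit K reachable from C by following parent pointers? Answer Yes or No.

Ancestors of C: {C, D, E, H, I, J, L, M}.
K is not in that set, so it is not an ancestor of C.

No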